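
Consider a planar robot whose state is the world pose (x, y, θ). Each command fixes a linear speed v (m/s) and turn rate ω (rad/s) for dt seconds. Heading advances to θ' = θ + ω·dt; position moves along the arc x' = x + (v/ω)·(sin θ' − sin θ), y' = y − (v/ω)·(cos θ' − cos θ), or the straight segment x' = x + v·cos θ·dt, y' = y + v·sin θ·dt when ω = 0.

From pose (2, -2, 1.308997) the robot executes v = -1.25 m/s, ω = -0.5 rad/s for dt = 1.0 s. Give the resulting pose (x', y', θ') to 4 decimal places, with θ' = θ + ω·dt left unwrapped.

θ' = 1.3090 + -0.5·1.0 = 0.8090
R = v/ω = -1.25/-0.5 = 2.5000
x' = 2 + 2.5000·(sin 0.8090 − sin 1.3090) = 1.3942
y' = -2 − 2.5000·(cos 0.8090 − cos 1.3090) = -3.0785

(1.3942, -3.0785, 0.8090)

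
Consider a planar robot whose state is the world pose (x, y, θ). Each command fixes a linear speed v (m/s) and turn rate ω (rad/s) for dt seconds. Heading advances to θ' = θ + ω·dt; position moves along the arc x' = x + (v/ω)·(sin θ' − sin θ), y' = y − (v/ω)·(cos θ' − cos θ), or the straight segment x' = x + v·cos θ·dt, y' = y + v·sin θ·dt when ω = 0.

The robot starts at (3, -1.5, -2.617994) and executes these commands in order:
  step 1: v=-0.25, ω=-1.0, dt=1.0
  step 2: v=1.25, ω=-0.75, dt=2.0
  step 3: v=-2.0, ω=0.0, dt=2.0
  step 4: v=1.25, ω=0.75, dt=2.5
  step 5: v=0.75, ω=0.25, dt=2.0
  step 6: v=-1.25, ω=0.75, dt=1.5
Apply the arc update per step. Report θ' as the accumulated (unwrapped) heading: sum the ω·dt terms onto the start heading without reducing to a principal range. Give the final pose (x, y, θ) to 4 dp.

step 1: θ'=-3.6180 (R=0.2500) → pose (3.2396, -1.4943, -3.6180)
step 2: θ'=-5.1180 (R=-1.6667) → pose (2.4725, 0.6444, -5.1180)
step 3: θ'=-5.1180 (straight) → pose (0.8942, -3.0311, -5.1180)
step 4: θ'=-3.2430 (R=1.6667) → pose (-0.4685, -0.7154, -3.2430)
step 5: θ'=-2.7430 (R=3.0000) → pose (-1.9366, -0.9351, -2.7430)
step 6: θ'=-1.6180 (R=-1.6667) → pose (-0.9186, 0.5222, -1.6180)

(-0.9186, 0.5222, -1.6180)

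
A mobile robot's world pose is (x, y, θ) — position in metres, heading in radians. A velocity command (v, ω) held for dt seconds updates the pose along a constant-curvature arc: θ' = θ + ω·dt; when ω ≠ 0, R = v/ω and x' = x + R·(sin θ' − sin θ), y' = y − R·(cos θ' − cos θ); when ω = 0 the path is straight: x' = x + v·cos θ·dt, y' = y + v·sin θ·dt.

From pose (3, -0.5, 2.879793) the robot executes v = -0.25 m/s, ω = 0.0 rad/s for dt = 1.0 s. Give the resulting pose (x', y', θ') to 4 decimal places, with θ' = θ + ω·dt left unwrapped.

θ' = 2.8798 + 0.0·1.0 = 2.8798
ω = 0 → straight: x' = 3 + -0.25·cos(2.8798)·1.0 = 3.2415
y' = -0.5 + -0.25·sin(2.8798)·1.0 = -0.5647

(3.2415, -0.5647, 2.8798)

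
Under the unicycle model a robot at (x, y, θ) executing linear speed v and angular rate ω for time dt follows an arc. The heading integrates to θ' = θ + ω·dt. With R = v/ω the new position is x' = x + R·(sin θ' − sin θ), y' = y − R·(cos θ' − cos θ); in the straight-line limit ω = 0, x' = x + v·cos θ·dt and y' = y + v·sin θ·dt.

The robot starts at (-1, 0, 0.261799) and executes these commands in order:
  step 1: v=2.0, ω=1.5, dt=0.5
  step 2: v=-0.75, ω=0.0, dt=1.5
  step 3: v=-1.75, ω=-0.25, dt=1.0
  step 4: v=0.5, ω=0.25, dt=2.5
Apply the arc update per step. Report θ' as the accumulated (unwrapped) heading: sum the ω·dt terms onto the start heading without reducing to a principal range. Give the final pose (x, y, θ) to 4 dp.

step 1: θ'=1.0118 (R=1.3333) → pose (-0.2147, 0.5808, 1.0118)
step 2: θ'=1.0118 (straight) → pose (-0.8113, -0.3730, 1.0118)
step 3: θ'=0.7618 (R=7.0000) → pose (-1.9143, -1.7258, 0.7618)
step 4: θ'=1.3868 (R=2.0000) → pose (-1.3285, -0.6445, 1.3868)

(-1.3285, -0.6445, 1.3868)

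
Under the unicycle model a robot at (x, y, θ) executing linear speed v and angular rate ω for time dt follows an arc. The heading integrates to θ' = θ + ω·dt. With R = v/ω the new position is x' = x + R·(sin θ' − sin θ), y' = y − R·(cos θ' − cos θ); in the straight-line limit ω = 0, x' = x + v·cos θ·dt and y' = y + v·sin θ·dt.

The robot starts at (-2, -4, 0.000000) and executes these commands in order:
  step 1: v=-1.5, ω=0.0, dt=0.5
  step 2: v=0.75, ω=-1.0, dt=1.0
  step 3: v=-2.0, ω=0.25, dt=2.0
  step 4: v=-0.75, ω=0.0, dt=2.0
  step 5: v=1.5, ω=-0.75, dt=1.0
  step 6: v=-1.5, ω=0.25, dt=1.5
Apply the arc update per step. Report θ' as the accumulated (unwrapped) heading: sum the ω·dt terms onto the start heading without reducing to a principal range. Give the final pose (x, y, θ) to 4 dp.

(-6.4812, -0.0979, -0.8750)

step 1: θ'=0.0000 (straight) → pose (-2.7500, -4.0000, 0.0000)
step 2: θ'=-1.0000 (R=-0.7500) → pose (-2.1189, -4.3448, -1.0000)
step 3: θ'=-0.5000 (R=-8.0000) → pose (-5.0153, -1.6465, -0.5000)
step 4: θ'=-0.5000 (straight) → pose (-6.3316, -0.9274, -0.5000)
step 5: θ'=-1.2500 (R=-2.0000) → pose (-5.3925, -2.0519, -1.2500)
step 6: θ'=-0.8750 (R=-6.0000) → pose (-6.4812, -0.0979, -0.8750)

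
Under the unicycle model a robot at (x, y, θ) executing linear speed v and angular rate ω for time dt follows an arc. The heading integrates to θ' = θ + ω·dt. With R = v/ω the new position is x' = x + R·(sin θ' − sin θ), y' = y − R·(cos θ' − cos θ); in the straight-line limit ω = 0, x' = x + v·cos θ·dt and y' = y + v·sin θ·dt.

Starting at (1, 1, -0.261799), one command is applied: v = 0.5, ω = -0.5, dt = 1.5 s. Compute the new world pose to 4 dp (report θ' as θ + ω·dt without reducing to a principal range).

(1.5890, 0.5644, -1.0118)

θ' = -0.2618 + -0.5·1.5 = -1.0118
R = v/ω = 0.5/-0.5 = -1.0000
x' = 1 + -1.0000·(sin -1.0118 − sin -0.2618) = 1.5890
y' = 1 − -1.0000·(cos -1.0118 − cos -0.2618) = 0.5644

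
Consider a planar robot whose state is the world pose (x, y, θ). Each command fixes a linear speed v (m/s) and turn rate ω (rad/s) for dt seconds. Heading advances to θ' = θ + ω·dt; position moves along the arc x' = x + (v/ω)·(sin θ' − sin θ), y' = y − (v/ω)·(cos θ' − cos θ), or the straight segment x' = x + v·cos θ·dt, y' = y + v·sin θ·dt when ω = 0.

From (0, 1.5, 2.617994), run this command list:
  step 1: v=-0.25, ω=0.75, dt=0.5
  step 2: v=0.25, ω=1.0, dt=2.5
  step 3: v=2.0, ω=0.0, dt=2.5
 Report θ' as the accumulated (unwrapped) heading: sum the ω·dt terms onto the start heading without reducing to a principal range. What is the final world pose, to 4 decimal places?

step 1: θ'=2.9930 (R=-0.3333) → pose (0.1173, 1.4590, 2.9930)
step 2: θ'=5.4930 (R=0.2500) → pose (-0.0973, 1.0358, 5.4930)
step 3: θ'=5.4930 (straight) → pose (3.4212, -2.5166, 5.4930)

(3.4212, -2.5166, 5.4930)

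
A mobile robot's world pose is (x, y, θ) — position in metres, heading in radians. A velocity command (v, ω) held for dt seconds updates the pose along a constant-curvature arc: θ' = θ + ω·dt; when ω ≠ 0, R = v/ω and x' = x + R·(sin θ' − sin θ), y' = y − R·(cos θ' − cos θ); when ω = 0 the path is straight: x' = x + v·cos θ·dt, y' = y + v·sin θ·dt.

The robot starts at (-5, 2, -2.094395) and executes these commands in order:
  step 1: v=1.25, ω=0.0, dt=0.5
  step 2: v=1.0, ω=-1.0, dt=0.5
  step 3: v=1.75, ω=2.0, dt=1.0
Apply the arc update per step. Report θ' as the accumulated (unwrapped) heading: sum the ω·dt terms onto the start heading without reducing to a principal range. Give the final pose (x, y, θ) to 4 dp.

step 1: θ'=-2.0944 (straight) → pose (-5.3125, 1.4587, -2.0944)
step 2: θ'=-2.5944 (R=-1.0000) → pose (-5.6582, 1.1047, -2.5944)
step 3: θ'=-0.5944 (R=0.8750) → pose (-5.6930, -0.3674, -0.5944)

(-5.6930, -0.3674, -0.5944)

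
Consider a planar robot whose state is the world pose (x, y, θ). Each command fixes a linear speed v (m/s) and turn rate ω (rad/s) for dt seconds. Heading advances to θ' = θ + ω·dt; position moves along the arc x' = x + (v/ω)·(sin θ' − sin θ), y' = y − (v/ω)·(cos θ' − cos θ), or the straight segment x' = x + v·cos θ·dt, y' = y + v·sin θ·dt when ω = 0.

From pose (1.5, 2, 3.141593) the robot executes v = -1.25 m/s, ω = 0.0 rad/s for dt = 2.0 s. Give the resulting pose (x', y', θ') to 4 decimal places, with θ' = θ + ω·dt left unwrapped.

(4.0000, 2.0000, 3.1416)

θ' = 3.1416 + 0.0·2.0 = 3.1416
ω = 0 → straight: x' = 1.5 + -1.25·cos(3.1416)·2.0 = 4.0000
y' = 2 + -1.25·sin(3.1416)·2.0 = 2.0000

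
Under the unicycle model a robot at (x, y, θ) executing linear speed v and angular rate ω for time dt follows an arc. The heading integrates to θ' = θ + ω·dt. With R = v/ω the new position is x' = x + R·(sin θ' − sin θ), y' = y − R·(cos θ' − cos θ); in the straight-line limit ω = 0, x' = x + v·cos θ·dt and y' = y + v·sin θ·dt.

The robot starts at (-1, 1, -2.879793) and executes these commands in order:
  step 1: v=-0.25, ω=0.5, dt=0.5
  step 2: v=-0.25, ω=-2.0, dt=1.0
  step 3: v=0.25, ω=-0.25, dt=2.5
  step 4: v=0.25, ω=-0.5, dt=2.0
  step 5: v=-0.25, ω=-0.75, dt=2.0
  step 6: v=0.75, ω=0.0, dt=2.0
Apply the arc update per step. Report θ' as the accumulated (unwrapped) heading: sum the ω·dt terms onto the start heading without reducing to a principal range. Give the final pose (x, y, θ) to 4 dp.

step 1: θ'=-2.6298 (R=-0.5000) → pose (-0.8845, 1.0470, -2.6298)
step 2: θ'=-4.6298 (R=0.1250) → pose (-0.6987, 0.9484, -4.6298)
step 3: θ'=-5.2548 (R=-1.0000) → pose (-0.5586, 1.5471, -5.2548)
step 4: θ'=-6.2548 (R=-0.5000) → pose (-0.1446, 1.7888, -6.2548)
step 5: θ'=-7.7548 (R=0.3333) → pose (-0.4857, 2.0889, -7.7548)
step 6: θ'=-7.7548 (straight) → pose (-0.3372, 0.5963, -7.7548)

(-0.3372, 0.5963, -7.7548)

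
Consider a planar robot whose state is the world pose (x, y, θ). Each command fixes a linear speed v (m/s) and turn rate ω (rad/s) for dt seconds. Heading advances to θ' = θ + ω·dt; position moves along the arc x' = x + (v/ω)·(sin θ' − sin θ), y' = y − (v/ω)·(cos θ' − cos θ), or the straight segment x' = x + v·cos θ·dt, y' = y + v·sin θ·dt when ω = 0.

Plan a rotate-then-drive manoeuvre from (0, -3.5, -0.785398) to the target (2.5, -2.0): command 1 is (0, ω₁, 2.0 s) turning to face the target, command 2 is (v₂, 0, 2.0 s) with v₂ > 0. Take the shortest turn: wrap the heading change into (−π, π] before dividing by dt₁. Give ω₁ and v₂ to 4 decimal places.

heading to target = atan2(-2−-3.5, 2.5−0) = 0.5404
Δθ = wrap(0.5404 − -0.7854) = 1.3258; ω₁ = Δθ/dt₁ = 0.6629
distance = √((2.5−0)² + (-2−-3.5)²) = 2.9155; v₂ = distance/dt₂ = 1.4577

ω₁ = 0.6629, v₂ = 1.4577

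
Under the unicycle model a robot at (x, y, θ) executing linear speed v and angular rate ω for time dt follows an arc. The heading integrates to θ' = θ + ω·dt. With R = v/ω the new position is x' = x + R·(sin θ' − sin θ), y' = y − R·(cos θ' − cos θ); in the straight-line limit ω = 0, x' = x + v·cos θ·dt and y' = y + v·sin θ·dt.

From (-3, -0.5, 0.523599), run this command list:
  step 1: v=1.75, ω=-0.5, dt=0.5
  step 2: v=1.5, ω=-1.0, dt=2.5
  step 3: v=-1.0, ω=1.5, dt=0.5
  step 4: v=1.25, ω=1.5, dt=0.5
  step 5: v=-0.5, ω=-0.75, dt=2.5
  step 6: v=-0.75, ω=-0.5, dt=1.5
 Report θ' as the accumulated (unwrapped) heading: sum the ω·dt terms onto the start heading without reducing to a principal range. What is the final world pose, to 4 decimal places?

step 1: θ'=0.2736 (R=-3.5000) → pose (-2.1957, -0.1613, 0.2736)
step 2: θ'=-2.2264 (R=-1.5000) → pose (-0.6014, -2.5199, -2.2264)
step 3: θ'=-1.4764 (R=-0.6667) → pose (-0.4661, -2.0507, -1.4764)
step 4: θ'=-0.7264 (R=0.8333) → pose (-0.1900, -2.5951, -0.7264)
step 5: θ'=-2.6014 (R=0.6667) → pose (-0.0901, -1.5250, -2.6014)
step 6: θ'=-3.3514 (R=1.5000) → pose (0.9938, -1.3443, -3.3514)

(0.9938, -1.3443, -3.3514)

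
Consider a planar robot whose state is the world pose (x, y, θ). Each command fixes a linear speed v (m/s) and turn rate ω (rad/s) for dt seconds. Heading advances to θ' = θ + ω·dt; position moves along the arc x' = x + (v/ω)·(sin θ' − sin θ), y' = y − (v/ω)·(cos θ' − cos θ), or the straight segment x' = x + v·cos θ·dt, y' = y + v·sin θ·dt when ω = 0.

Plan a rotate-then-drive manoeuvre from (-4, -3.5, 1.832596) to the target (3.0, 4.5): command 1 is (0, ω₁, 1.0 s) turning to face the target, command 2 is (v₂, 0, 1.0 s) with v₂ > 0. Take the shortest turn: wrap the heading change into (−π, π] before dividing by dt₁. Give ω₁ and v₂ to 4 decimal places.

ω₁ = -0.9806, v₂ = 10.6301

heading to target = atan2(4.5−-3.5, 3−-4) = 0.8520
Δθ = wrap(0.8520 − 1.8326) = -0.9806; ω₁ = Δθ/dt₁ = -0.9806
distance = √((3−-4)² + (4.5−-3.5)²) = 10.6301; v₂ = distance/dt₂ = 10.6301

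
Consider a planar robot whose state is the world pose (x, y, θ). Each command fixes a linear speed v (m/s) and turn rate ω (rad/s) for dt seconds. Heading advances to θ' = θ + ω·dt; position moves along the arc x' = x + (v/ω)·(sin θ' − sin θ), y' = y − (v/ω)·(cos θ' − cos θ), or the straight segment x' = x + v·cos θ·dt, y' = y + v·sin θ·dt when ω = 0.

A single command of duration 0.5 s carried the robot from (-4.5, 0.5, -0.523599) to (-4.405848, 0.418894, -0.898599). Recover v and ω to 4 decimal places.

v = 0.2500, ω = -0.7500

Δθ = -0.898599 − -0.523599 = -0.375000
ω = Δθ/dt = -0.375000/0.5 = -0.7500
R = Δx/(sin θ' − sin θ) = -0.3333
v = R·ω = -0.3333·-0.7500 = 0.2500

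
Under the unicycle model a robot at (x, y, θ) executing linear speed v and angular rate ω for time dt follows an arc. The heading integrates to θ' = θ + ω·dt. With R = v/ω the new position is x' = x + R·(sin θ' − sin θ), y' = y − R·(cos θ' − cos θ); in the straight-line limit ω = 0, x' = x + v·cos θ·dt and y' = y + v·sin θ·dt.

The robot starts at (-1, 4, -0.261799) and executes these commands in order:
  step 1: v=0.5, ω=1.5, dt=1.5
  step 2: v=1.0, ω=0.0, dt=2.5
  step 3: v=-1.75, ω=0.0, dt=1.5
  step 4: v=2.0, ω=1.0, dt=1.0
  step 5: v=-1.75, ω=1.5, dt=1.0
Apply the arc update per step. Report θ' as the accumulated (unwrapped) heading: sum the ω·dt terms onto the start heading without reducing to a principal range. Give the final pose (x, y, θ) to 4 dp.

step 1: θ'=1.9882 (R=0.3333) → pose (-0.6090, 4.4571, 1.9882)
step 2: θ'=1.9882 (straight) → pose (-1.6225, 6.7425, 1.9882)
step 3: θ'=1.9882 (straight) → pose (-0.5583, 4.3428, 1.9882)
step 4: θ'=2.9882 (R=2.0000) → pose (-2.0810, 5.5086, 2.9882)
step 5: θ'=4.4882 (R=-1.1667) → pose (-0.7653, 6.4022, 4.4882)

(-0.7653, 6.4022, 4.4882)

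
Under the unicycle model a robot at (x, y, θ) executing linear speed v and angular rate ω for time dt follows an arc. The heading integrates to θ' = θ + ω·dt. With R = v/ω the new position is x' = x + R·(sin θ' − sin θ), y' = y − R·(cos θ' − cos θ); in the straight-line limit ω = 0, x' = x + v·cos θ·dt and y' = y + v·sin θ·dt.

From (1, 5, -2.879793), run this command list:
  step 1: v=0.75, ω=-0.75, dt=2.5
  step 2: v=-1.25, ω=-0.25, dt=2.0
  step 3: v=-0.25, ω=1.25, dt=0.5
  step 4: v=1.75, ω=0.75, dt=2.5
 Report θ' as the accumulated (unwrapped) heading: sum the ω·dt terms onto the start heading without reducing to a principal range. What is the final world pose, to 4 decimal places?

step 1: θ'=-4.7548 (R=-1.0000) → pose (-0.2579, 6.0083, -4.7548)
step 2: θ'=-5.2548 (R=5.0000) → pose (-0.9711, 3.6393, -5.2548)
step 3: θ'=-4.6298 (R=-0.2000) → pose (-0.9991, 3.5196, -4.6298)
step 4: θ'=-2.7548 (R=2.3333) → pose (-4.2047, 5.4880, -2.7548)

(-4.2047, 5.4880, -2.7548)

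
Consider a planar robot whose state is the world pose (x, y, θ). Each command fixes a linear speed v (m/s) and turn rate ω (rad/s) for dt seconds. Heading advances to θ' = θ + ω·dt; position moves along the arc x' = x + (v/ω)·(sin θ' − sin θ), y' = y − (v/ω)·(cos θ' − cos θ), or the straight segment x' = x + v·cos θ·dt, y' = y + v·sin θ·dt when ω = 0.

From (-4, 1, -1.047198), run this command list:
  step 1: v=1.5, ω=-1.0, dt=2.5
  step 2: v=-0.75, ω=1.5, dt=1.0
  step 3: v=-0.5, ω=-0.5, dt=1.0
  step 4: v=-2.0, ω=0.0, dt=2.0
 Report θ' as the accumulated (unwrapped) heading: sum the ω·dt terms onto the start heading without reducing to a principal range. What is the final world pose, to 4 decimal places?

step 1: θ'=-3.5472 (R=-1.5000) → pose (-5.8909, -1.1283, -3.5472)
step 2: θ'=-2.0472 (R=-0.5000) → pose (-5.2493, -0.8982, -2.0472)
step 3: θ'=-2.5472 (R=1.0000) → pose (-4.9206, -0.5283, -2.5472)
step 4: θ'=-2.5472 (straight) → pose (-1.6067, 1.7118, -2.5472)

(-1.6067, 1.7118, -2.5472)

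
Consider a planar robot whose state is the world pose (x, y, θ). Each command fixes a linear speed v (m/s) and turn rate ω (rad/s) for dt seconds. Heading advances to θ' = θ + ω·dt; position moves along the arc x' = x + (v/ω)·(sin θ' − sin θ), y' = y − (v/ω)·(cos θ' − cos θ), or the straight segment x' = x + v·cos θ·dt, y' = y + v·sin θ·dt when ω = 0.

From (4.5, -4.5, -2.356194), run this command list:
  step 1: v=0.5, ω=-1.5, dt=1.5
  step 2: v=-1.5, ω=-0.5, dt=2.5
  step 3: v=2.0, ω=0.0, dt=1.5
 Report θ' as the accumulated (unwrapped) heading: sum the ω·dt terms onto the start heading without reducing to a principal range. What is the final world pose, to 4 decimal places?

(4.9228, -6.1059, -5.8562)

step 1: θ'=-4.6062 (R=-0.3333) → pose (3.9328, -4.2996, -4.6062)
step 2: θ'=-5.8562 (R=3.0000) → pose (2.1921, -7.3483, -5.8562)
step 3: θ'=-5.8562 (straight) → pose (4.9228, -6.1059, -5.8562)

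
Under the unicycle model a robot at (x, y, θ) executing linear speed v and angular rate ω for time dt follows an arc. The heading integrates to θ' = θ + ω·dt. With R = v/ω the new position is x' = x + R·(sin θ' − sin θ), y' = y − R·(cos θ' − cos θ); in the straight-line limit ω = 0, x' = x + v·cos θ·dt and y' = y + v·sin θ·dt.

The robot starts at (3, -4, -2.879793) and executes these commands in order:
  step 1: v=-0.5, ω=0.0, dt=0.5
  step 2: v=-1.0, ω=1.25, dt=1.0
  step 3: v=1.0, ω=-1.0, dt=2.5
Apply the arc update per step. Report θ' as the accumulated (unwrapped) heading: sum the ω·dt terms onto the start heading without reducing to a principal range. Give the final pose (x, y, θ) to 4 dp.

(1.9997, -3.7010, -4.1298)

step 1: θ'=-2.8798 (straight) → pose (3.2415, -3.9353, -2.8798)
step 2: θ'=-1.6298 (R=-0.8000) → pose (3.8330, -3.2097, -1.6298)
step 3: θ'=-4.1298 (R=-1.0000) → pose (1.9997, -3.7010, -4.1298)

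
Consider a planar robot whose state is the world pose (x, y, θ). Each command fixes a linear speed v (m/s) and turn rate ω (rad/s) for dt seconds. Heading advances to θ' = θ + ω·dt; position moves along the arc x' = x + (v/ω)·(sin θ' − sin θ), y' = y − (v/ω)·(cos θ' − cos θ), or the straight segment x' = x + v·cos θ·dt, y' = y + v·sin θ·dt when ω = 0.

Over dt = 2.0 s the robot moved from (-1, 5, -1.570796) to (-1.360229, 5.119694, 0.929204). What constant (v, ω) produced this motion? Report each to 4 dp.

v = -0.2500, ω = 1.2500

Δθ = 0.929204 − -1.570796 = 2.500000
ω = Δθ/dt = 2.500000/2.0 = 1.2500
R = Δx/(sin θ' − sin θ) = -0.2000
v = R·ω = -0.2000·1.2500 = -0.2500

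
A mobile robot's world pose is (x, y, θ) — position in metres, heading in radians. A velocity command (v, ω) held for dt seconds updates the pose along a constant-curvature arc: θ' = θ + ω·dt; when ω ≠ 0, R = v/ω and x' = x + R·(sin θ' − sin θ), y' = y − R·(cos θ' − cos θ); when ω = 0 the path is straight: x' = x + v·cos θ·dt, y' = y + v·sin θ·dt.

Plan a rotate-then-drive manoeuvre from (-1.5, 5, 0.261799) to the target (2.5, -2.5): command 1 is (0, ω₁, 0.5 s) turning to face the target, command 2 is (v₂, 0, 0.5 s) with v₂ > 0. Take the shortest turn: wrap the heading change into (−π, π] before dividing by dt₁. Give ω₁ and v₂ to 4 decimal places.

ω₁ = -2.6853, v₂ = 17.0000

heading to target = atan2(-2.5−5, 2.5−-1.5) = -1.0808
Δθ = wrap(-1.0808 − 0.2618) = -1.3426; ω₁ = Δθ/dt₁ = -2.6853
distance = √((2.5−-1.5)² + (-2.5−5)²) = 8.5000; v₂ = distance/dt₂ = 17.0000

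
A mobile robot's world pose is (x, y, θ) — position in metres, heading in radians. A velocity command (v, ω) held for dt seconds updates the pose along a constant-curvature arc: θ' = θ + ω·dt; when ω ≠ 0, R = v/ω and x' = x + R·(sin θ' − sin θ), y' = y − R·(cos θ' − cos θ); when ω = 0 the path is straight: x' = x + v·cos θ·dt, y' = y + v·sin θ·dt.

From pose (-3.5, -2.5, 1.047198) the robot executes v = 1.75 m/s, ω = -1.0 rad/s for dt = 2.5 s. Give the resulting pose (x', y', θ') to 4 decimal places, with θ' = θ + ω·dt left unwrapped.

θ' = 1.0472 + -1.0·2.5 = -1.4528
R = v/ω = 1.75/-1.0 = -1.7500
x' = -3.5 + -1.7500·(sin -1.4528 − sin 1.0472) = -0.2466
y' = -2.5 − -1.7500·(cos -1.4528 − cos 1.0472) = -3.1690

(-0.2466, -3.1690, -1.4528)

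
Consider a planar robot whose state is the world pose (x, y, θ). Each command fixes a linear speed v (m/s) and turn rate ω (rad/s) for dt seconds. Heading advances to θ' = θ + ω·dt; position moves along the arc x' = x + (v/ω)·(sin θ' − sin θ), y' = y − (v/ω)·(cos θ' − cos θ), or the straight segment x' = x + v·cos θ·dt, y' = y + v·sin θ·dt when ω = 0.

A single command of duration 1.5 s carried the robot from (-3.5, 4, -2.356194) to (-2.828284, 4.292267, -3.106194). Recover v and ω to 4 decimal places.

Δθ = -3.106194 − -2.356194 = -0.750000
ω = Δθ/dt = -0.750000/1.5 = -0.5000
R = Δx/(sin θ' − sin θ) = 1.0000
v = R·ω = 1.0000·-0.5000 = -0.5000

v = -0.5000, ω = -0.5000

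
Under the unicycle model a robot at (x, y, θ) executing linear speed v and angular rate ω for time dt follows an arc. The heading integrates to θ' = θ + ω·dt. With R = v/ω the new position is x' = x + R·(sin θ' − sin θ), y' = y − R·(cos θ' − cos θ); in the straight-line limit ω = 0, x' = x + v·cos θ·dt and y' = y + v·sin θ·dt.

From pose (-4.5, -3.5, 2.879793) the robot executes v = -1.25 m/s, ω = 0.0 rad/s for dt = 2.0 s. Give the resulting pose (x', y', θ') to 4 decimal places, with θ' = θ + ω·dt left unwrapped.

(-2.0852, -4.1470, 2.8798)

θ' = 2.8798 + 0.0·2.0 = 2.8798
ω = 0 → straight: x' = -4.5 + -1.25·cos(2.8798)·2.0 = -2.0852
y' = -3.5 + -1.25·sin(2.8798)·2.0 = -4.1470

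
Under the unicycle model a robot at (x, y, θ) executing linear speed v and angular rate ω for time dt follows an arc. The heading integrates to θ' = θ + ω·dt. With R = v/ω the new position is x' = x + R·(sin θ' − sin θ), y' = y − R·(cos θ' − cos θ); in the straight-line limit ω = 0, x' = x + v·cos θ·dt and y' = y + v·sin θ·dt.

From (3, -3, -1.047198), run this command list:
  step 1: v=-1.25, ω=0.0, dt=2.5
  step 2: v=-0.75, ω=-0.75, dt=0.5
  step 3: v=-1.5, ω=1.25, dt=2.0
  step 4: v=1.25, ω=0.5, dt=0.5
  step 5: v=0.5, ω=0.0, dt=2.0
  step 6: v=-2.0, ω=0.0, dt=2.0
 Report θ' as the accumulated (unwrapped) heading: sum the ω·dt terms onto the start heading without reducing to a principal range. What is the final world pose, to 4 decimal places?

(-1.4269, -1.8817, 1.3278)

step 1: θ'=-1.0472 (straight) → pose (1.4375, -0.2937, -1.0472)
step 2: θ'=-1.4222 (R=1.0000) → pose (1.3145, 0.0583, -1.4222)
step 3: θ'=1.0778 (R=-1.2000) → pose (-0.9293, 0.4485, 1.0778)
step 4: θ'=1.3278 (R=2.5000) → pose (-0.7051, 1.0302, 1.3278)
step 5: θ'=1.3278 (straight) → pose (-0.4645, 2.0008, 1.3278)
step 6: θ'=1.3278 (straight) → pose (-1.4269, -1.8817, 1.3278)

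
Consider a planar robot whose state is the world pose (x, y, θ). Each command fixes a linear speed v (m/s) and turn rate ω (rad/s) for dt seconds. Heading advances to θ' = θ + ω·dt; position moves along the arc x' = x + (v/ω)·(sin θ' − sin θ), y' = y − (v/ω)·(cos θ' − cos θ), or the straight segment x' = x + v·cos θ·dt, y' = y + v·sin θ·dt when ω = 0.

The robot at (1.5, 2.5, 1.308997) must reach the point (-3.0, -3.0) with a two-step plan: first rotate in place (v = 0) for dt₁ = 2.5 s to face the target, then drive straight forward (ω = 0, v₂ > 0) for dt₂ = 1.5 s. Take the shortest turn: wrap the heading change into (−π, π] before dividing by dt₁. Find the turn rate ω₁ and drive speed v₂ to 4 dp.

heading to target = atan2(-3−2.5, -3−1.5) = -2.2565
Δθ = wrap(-2.2565 − 1.3090) = 2.7177; ω₁ = Δθ/dt₁ = 1.0871
distance = √((-3−1.5)² + (-3−2.5)²) = 7.1063; v₂ = distance/dt₂ = 4.7376

ω₁ = 1.0871, v₂ = 4.7376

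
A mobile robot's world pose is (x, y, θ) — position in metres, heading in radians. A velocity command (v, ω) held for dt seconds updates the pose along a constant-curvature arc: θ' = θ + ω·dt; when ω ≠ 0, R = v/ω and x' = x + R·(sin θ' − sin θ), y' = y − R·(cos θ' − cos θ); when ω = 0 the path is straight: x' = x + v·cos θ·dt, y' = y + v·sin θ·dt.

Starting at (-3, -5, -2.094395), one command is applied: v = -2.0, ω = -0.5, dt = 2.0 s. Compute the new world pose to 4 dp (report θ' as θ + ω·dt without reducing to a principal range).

θ' = -2.0944 + -0.5·2.0 = -3.0944
R = v/ω = -2.0/-0.5 = 4.0000
x' = -3 + 4.0000·(sin -3.0944 − sin -2.0944) = 0.2754
y' = -5 − 4.0000·(cos -3.0944 − cos -2.0944) = -3.0045

(0.2754, -3.0045, -3.0944)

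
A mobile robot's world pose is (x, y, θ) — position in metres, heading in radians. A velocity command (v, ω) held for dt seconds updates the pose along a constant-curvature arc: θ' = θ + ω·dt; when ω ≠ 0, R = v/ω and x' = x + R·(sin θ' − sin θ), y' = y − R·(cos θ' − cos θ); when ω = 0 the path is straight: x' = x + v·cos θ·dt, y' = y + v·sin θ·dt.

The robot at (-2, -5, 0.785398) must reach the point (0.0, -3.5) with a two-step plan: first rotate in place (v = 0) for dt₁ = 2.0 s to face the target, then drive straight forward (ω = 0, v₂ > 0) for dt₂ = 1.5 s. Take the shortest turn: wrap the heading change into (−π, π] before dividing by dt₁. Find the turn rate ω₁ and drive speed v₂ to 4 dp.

heading to target = atan2(-3.5−-5, 0−-2) = 0.6435
Δθ = wrap(0.6435 − 0.7854) = -0.1419; ω₁ = Δθ/dt₁ = -0.0709
distance = √((0−-2)² + (-3.5−-5)²) = 2.5000; v₂ = distance/dt₂ = 1.6667

ω₁ = -0.0709, v₂ = 1.6667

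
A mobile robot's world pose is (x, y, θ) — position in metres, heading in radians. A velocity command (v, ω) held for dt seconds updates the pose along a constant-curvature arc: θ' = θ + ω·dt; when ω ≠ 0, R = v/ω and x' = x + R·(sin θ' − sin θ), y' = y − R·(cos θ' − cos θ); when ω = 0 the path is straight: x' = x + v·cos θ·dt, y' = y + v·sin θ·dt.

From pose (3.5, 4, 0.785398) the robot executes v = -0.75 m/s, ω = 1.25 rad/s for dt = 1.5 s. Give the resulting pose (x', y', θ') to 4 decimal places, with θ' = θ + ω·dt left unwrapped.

(3.6466, 3.0439, 2.6604)

θ' = 0.7854 + 1.25·1.5 = 2.6604
R = v/ω = -0.75/1.25 = -0.6000
x' = 3.5 + -0.6000·(sin 2.6604 − sin 0.7854) = 3.6466
y' = 4 − -0.6000·(cos 2.6604 − cos 0.7854) = 3.0439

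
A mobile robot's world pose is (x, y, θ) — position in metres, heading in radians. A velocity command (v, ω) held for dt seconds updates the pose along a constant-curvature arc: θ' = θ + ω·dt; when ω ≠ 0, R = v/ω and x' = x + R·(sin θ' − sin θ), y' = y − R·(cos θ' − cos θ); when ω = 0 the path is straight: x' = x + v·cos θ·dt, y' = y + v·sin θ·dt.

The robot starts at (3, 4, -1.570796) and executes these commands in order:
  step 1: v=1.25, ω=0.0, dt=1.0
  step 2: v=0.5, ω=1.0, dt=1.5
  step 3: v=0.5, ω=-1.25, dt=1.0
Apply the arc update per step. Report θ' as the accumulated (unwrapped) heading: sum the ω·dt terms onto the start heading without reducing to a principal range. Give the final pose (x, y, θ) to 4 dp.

step 1: θ'=-1.5708 (straight) → pose (3.0000, 2.7500, -1.5708)
step 2: θ'=-0.0708 (R=0.5000) → pose (3.4646, 2.2513, -0.0708)
step 3: θ'=-1.3208 (R=-0.4000) → pose (3.8239, 1.9512, -1.3208)

(3.8239, 1.9512, -1.3208)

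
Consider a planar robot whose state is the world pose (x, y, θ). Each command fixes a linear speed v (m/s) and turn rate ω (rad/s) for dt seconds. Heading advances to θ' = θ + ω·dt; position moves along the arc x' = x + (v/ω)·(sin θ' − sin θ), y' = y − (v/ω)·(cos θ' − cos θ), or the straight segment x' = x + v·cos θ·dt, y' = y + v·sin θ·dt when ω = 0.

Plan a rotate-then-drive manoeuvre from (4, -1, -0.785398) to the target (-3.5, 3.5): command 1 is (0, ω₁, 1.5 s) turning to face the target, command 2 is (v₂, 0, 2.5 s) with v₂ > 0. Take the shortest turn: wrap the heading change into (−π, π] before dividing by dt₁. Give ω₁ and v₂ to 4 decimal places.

ω₁ = -1.9311, v₂ = 3.4986

heading to target = atan2(3.5−-1, -3.5−4) = 2.6012
Δθ = wrap(2.6012 − -0.7854) = -2.8966; ω₁ = Δθ/dt₁ = -1.9311
distance = √((-3.5−4)² + (3.5−-1)²) = 8.7464; v₂ = distance/dt₂ = 3.4986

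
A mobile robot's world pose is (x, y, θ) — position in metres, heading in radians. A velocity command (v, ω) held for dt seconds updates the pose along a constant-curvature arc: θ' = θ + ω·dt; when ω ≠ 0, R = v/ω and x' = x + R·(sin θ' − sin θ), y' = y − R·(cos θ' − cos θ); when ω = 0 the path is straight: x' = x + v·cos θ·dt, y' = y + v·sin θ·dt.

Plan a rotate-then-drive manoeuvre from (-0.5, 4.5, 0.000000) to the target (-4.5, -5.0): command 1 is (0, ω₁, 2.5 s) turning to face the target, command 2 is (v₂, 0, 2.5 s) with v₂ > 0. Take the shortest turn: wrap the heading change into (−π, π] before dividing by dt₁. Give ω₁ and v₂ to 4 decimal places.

heading to target = atan2(-5−4.5, -4.5−-0.5) = -1.9693
Δθ = wrap(-1.9693 − 0.0000) = -1.9693; ω₁ = Δθ/dt₁ = -0.7877
distance = √((-4.5−-0.5)² + (-5−4.5)²) = 10.3078; v₂ = distance/dt₂ = 4.1231

ω₁ = -0.7877, v₂ = 4.1231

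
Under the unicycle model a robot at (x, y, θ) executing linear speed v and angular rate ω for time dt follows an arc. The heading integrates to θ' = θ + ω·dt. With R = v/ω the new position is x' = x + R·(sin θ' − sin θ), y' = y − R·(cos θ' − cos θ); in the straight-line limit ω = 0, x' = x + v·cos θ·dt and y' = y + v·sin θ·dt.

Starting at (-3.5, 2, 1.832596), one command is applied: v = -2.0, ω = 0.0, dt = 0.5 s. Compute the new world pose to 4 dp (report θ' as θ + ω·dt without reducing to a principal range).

(-3.2412, 1.0341, 1.8326)

θ' = 1.8326 + 0.0·0.5 = 1.8326
ω = 0 → straight: x' = -3.5 + -2.0·cos(1.8326)·0.5 = -3.2412
y' = 2 + -2.0·sin(1.8326)·0.5 = 1.0341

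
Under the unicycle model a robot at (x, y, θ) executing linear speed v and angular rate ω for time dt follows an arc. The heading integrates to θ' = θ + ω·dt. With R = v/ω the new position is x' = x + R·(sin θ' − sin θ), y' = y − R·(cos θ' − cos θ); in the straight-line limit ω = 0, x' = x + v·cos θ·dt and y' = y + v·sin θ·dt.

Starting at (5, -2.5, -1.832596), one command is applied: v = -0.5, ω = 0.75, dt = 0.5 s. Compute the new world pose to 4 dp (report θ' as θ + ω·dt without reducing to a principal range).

(5.0184, -2.2521, -1.4576)

θ' = -1.8326 + 0.75·0.5 = -1.4576
R = v/ω = -0.5/0.75 = -0.6667
x' = 5 + -0.6667·(sin -1.4576 − sin -1.8326) = 5.0184
y' = -2.5 − -0.6667·(cos -1.4576 − cos -1.8326) = -2.2521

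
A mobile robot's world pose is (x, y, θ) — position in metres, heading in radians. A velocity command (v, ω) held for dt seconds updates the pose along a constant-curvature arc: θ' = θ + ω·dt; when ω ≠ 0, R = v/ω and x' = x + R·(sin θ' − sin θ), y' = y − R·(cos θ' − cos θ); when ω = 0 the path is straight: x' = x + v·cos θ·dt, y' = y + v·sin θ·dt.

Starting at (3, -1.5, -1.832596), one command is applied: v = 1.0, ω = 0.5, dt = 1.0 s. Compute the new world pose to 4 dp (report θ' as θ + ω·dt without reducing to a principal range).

(2.9883, -2.4895, -1.3326)

θ' = -1.8326 + 0.5·1.0 = -1.3326
R = v/ω = 1.0/0.5 = 2.0000
x' = 3 + 2.0000·(sin -1.3326 − sin -1.8326) = 2.9883
y' = -1.5 − 2.0000·(cos -1.3326 − cos -1.8326) = -2.4895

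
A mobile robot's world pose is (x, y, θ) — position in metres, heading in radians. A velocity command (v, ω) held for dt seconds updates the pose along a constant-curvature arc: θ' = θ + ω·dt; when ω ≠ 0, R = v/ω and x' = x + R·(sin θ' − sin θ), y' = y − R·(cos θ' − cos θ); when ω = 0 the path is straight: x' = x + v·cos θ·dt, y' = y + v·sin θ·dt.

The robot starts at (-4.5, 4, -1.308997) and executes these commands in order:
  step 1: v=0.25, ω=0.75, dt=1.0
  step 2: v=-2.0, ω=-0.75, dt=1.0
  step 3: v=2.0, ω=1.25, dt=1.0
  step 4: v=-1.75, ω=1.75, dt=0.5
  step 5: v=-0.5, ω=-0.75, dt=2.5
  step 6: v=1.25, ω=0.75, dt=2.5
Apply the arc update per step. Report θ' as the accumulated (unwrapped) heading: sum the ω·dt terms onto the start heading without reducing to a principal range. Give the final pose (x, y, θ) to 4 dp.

(-3.2523, 3.6826, 0.8160)

step 1: θ'=-0.5590 (R=0.3333) → pose (-4.3548, 3.8037, -0.5590)
step 2: θ'=-1.3090 (R=2.6667) → pose (-5.5164, 5.3743, -1.3090)
step 3: θ'=-0.0590 (R=1.6000) → pose (-4.0652, 4.1912, -0.0590)
step 4: θ'=0.8160 (R=-1.0000) → pose (-4.8526, 3.8780, 0.8160)
step 5: θ'=-1.0590 (R=0.6667) → pose (-5.9195, 4.0083, -1.0590)
step 6: θ'=0.8160 (R=1.6667) → pose (-3.2523, 3.6826, 0.8160)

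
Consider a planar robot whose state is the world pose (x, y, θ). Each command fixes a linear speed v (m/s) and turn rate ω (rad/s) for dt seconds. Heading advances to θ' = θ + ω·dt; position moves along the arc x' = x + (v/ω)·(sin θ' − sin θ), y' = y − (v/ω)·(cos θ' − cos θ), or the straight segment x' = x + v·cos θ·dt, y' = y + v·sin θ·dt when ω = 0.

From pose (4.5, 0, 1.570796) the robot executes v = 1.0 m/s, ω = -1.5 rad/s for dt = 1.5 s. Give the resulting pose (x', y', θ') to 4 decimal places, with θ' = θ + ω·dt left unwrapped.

θ' = 1.5708 + -1.5·1.5 = -0.6792
R = v/ω = 1.0/-1.5 = -0.6667
x' = 4.5 + -0.6667·(sin -0.6792 − sin 1.5708) = 5.5854
y' = 0 − -0.6667·(cos -0.6792 − cos 1.5708) = 0.5187

(5.5854, 0.5187, -0.6792)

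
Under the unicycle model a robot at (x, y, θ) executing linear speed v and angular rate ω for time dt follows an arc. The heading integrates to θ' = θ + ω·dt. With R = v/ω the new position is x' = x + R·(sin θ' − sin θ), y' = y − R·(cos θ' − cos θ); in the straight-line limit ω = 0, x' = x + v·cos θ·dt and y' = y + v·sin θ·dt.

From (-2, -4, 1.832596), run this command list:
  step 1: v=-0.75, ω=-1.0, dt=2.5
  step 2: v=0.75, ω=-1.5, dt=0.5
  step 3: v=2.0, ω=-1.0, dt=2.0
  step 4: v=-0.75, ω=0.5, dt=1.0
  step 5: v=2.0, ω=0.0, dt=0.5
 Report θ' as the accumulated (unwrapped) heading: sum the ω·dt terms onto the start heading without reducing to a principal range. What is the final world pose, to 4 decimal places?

step 1: θ'=-0.6674 (R=0.7500) → pose (-3.1887, -4.7832, -0.6674)
step 2: θ'=-1.4174 (R=-0.5000) → pose (-3.0040, -5.0995, -1.4174)
step 3: θ'=-3.4174 (R=-2.0000) → pose (-5.5252, -7.3295, -3.4174)
step 4: θ'=-2.9174 (R=-1.5000) → pose (-4.7832, -7.3487, -2.9174)
step 5: θ'=-2.9174 (straight) → pose (-5.7582, -7.5710, -2.9174)

(-5.7582, -7.5710, -2.9174)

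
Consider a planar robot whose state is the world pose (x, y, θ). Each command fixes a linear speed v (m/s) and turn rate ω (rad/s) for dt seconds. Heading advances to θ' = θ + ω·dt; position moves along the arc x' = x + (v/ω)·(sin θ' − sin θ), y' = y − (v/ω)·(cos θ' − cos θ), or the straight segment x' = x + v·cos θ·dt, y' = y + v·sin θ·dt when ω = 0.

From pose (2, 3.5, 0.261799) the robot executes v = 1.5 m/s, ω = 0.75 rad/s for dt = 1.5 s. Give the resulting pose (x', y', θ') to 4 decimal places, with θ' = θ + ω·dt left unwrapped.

(3.4486, 5.0659, 1.3868)

θ' = 0.2618 + 0.75·1.5 = 1.3868
R = v/ω = 1.5/0.75 = 2.0000
x' = 2 + 2.0000·(sin 1.3868 − sin 0.2618) = 3.4486
y' = 3.5 − 2.0000·(cos 1.3868 − cos 0.2618) = 5.0659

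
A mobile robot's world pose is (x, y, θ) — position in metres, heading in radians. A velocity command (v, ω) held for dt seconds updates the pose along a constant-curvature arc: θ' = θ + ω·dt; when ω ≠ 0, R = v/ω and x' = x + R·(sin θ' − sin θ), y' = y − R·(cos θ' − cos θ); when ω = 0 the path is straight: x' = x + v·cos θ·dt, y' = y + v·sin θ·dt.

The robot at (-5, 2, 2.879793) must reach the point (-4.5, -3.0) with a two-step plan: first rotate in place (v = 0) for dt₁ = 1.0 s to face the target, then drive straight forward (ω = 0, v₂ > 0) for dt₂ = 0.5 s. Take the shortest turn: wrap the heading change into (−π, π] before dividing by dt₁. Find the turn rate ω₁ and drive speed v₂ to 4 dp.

heading to target = atan2(-3−2, -4.5−-5) = -1.4711
Δθ = wrap(-1.4711 − 2.8798) = 1.9323; ω₁ = Δθ/dt₁ = 1.9323
distance = √((-4.5−-5)² + (-3−2)²) = 5.0249; v₂ = distance/dt₂ = 10.0499

ω₁ = 1.9323, v₂ = 10.0499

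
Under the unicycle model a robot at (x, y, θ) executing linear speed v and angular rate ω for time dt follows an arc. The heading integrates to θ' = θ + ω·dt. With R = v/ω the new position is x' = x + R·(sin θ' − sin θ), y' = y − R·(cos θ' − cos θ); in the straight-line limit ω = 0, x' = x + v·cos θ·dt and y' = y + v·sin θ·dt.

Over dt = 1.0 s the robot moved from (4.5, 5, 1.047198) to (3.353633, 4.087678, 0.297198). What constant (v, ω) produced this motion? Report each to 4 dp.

v = -1.5000, ω = -0.7500

Δθ = 0.297198 − 1.047198 = -0.750000
ω = Δθ/dt = -0.750000/1.0 = -0.7500
R = Δx/(sin θ' − sin θ) = 2.0000
v = R·ω = 2.0000·-0.7500 = -1.5000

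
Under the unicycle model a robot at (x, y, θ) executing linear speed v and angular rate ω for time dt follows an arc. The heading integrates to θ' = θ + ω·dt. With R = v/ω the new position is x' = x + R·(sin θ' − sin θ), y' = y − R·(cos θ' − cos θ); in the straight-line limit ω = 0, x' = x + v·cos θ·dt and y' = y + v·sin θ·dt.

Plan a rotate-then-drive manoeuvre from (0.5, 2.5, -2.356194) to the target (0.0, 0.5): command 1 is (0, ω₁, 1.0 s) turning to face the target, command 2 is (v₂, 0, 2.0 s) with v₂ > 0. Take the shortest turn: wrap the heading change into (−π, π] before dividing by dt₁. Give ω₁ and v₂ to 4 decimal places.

ω₁ = 0.5404, v₂ = 1.0308

heading to target = atan2(0.5−2.5, 0−0.5) = -1.8158
Δθ = wrap(-1.8158 − -2.3562) = 0.5404; ω₁ = Δθ/dt₁ = 0.5404
distance = √((0−0.5)² + (0.5−2.5)²) = 2.0616; v₂ = distance/dt₂ = 1.0308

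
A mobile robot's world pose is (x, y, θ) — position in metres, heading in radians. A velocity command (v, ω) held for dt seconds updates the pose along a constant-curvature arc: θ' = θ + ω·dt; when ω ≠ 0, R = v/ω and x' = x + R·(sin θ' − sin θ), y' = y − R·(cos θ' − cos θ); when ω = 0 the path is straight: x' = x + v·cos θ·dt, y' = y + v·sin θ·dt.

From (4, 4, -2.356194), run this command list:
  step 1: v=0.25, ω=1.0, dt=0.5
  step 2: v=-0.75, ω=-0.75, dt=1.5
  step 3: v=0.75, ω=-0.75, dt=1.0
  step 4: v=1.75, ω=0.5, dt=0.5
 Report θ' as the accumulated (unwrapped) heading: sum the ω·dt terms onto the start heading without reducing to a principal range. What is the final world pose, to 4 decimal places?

step 1: θ'=-1.8562 (R=0.2500) → pose (3.9369, 3.8936, -1.8562)
step 2: θ'=-2.9812 (R=1.0000) → pose (4.7367, 4.5992, -2.9812)
step 3: θ'=-3.7312 (R=-1.0000) → pose (4.0210, 4.7552, -3.7312)
step 4: θ'=-3.4812 (R=3.5000) → pose (3.2408, 5.1463, -3.4812)

(3.2408, 5.1463, -3.4812)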